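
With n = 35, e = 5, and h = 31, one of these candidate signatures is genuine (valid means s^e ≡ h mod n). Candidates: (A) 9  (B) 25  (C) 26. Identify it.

C

Candidate A: Squares mod 35: 9^1≡9, 9^2≡11, 9^4≡16; 5 = 4 + 1, so 9^5 ≡ 16·9 ≡ 4 (mod 35)
Candidate B: Squares mod 35: 25^1≡25, 25^2≡30, 25^4≡25; 5 = 4 + 1, so 25^5 ≡ 25·25 ≡ 30 (mod 35)
Candidate C: Squares mod 35: 26^1≡26, 26^2≡11, 26^4≡16; 5 = 4 + 1, so 26^5 ≡ 16·26 ≡ 31 (mod 35)
  → matches h = 31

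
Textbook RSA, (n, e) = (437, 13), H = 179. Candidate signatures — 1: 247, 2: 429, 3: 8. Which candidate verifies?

3

Candidate 1: Squares mod 437: 247^1≡247, 247^2≡266, 247^4≡399, 247^8≡133; 13 = 8 + 4 + 1, so 247^13 ≡ 133·399·247 ≡ 171 (mod 437)
Candidate 2: Squares mod 437: 429^1≡429, 429^2≡64, 429^4≡163, 429^8≡349; 13 = 8 + 4 + 1, so 429^13 ≡ 349·163·429 ≡ 258 (mod 437)
Candidate 3: Squares mod 437: 8^1≡8, 8^2≡64, 8^4≡163, 8^8≡349; 13 = 8 + 4 + 1, so 8^13 ≡ 349·163·8 ≡ 179 (mod 437)
  → matches H = 179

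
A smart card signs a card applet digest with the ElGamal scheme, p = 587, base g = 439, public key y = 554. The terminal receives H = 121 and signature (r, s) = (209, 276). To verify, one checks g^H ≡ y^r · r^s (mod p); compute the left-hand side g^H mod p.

170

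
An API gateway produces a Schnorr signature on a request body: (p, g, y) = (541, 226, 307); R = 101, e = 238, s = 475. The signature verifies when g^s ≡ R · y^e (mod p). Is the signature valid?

valid

g^s mod p:
226^2 = 51076 ≡ 222
226^4 ≡ 222^2 = 49284 ≡ 53
226^8 ≡ 53^2 = 2809 ≡ 104
226^16 ≡ 104^2 = 10816 ≡ 537
226^32 ≡ 537^2 = 288369 ≡ 16
226^64 ≡ 16^2 = 256
226^128 ≡ 256^2 = 65536 ≡ 75
226^256 ≡ 75^2 = 5625 ≡ 215
475 = 256 + 128 + 64 + 16 + 8 + 2 + 1, so 226^475 ≡ 215·75·256·537·104·222·226 ≡ 349 (mod 541)
R · y^e mod p:
307^2 = 94249 ≡ 115
307^4 ≡ 115^2 = 13225 ≡ 241
307^8 ≡ 241^2 = 58081 ≡ 194
307^16 ≡ 194^2 = 37636 ≡ 307
307^32 ≡ 307^2 = 94249 ≡ 115
307^64 ≡ 115^2 = 13225 ≡ 241
307^128 ≡ 241^2 = 58081 ≡ 194
238 = 128 + 64 + 32 + 8 + 4 + 2, so 307^238 ≡ 194·241·115·194·241·115 ≡ 207 (mod 541)
101·207 = 20907 ≡ 349 (mod 541)
349 ≡ 349 (mod 541); signature holds.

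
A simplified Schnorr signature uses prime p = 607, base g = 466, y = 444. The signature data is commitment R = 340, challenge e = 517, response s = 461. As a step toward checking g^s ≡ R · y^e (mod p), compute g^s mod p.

466^461 mod 607 = 517

517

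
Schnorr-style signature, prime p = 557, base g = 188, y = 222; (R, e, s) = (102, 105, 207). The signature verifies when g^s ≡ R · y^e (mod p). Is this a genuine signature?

g^s mod p:
Squares mod 557: 188^1≡188, 188^2≡253, 188^4≡511, 188^8≡445, 188^16≡290, 188^32≡550, 188^64≡49, 188^128≡173
207 = 128 + 64 + 8 + 4 + 2 + 1, so 188^207 ≡ 173·49·445·511·253·188 ≡ 283 (mod 557)
R · y^e mod p:
Squares mod 557: 222^1≡222, 222^2≡268, 222^4≡528, 222^8≡284, 222^16≡448, 222^32≡184, 222^64≡436
105 = 64 + 32 + 8 + 1, so 222^105 ≡ 436·184·284·222 ≡ 41 (mod 557)
102·41 = 4182 ≡ 283 (mod 557)
283 ≡ 283 (mod 557); signature holds.

genuine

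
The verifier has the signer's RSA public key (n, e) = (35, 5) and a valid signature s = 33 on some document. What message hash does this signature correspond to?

s^2 ≡ 33^2 = 1089 ≡ 4
s^4 ≡ 4^2 = 16
5 = 4 + 1, so s^5 ≡ 16·33 ≡ 3 (mod 35)

3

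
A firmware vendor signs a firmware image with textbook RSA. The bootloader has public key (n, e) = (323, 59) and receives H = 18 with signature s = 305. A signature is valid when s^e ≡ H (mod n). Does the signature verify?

s^2 ≡ 305^2 = 93025 ≡ 1
s^4 ≡ 1^2 = 1
s^8 ≡ 1^2 = 1
s^16 ≡ 1^2 = 1
s^32 ≡ 1^2 = 1
59 = 32 + 16 + 8 + 2 + 1, so s^59 ≡ 1·1·1·1·305 ≡ 305 (mod 323)
The recovered value 305 does not match the digest 18.

does not verify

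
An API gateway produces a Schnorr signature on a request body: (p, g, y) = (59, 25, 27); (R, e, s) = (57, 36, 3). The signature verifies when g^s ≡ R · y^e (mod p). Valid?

yes

g^s mod p:
25^2 = 625 ≡ 35
3 = 2 + 1, so 25^3 ≡ 35·25 ≡ 49 (mod 59)
R · y^e mod p:
27^2 = 729 ≡ 21
27^4 ≡ 21^2 = 441 ≡ 28
27^8 ≡ 28^2 = 784 ≡ 17
27^16 ≡ 17^2 = 289 ≡ 53
27^32 ≡ 53^2 = 2809 ≡ 36
36 = 32 + 4, so 27^36 ≡ 36·28 ≡ 5 (mod 59)
57·5 = 285 ≡ 49 (mod 59)
49 ≡ 49 (mod 59); signature holds.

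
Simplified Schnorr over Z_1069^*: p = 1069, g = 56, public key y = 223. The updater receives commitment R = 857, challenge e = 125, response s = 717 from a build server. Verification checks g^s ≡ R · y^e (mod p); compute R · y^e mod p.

223^2 = 49729 ≡ 555
223^4 ≡ 555^2 = 308025 ≡ 153
223^8 ≡ 153^2 = 23409 ≡ 960
223^16 ≡ 960^2 = 921600 ≡ 122
223^32 ≡ 122^2 = 14884 ≡ 987
223^64 ≡ 987^2 = 974169 ≡ 310
125 = 64 + 32 + 16 + 8 + 4 + 1, so 223^125 ≡ 310·987·122·960·153·223 ≡ 734 (mod 1069)
R · y^e ≡ 857·734 = 629038 ≡ 466 (mod 1069)

466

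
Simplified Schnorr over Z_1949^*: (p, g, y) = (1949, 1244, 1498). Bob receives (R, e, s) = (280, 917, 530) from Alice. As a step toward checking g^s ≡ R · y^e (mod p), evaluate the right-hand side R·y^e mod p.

Squares mod 1949: 1498^1≡1498, 1498^2≡705, 1498^4≡30, 1498^8≡900, 1498^16≡1165, 1498^32≡721, 1498^64≡1407, 1498^128≡1414, 1498^256≡1671, 1498^512≡1273
917 = 512 + 256 + 128 + 16 + 4 + 1, so 1498^917 ≡ 1273·1671·1414·1165·30·1498 ≡ 1108 (mod 1949)
R · y^e ≡ 280·1108 = 310240 ≡ 349 (mod 1949)

349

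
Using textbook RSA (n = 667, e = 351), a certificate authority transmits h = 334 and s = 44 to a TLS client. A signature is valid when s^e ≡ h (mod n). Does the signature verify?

does not verify

s^2 ≡ 44^2 = 1936 ≡ 602
s^4 ≡ 602^2 = 362404 ≡ 223
s^8 ≡ 223^2 = 49729 ≡ 371
s^16 ≡ 371^2 = 137641 ≡ 239
s^32 ≡ 239^2 = 57121 ≡ 426
s^64 ≡ 426^2 = 181476 ≡ 52
s^128 ≡ 52^2 = 2704 ≡ 36
s^256 ≡ 36^2 = 1296 ≡ 629
351 = 256 + 64 + 16 + 8 + 4 + 2 + 1, so s^351 ≡ 629·52·239·371·223·602·44 ≡ 333 (mod 667)
The recovered value 333 does not match the digest 334.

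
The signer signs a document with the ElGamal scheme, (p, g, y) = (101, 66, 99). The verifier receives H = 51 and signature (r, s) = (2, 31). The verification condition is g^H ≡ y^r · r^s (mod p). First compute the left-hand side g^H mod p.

Squares mod 101: 66^1≡66, 66^2≡13, 66^4≡68, 66^8≡79, 66^16≡80, 66^32≡37
51 = 32 + 16 + 2 + 1, so 66^51 ≡ 37·80·13·66 ≡ 35 (mod 101)

35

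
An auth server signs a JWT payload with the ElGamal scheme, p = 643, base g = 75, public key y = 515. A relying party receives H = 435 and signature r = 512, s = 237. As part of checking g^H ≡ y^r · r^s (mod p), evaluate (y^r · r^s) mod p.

386

515^512 mod 643 = 540
512^237 mod 643 = 427
y^r · r^s ≡ 540·427 = 230580 ≡ 386 (mod 643)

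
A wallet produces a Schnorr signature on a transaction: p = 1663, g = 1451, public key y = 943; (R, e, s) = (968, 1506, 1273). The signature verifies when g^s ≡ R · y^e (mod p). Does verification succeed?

g^s mod p:
1451^2 = 2105401 ≡ 43
1451^4 ≡ 43^2 = 1849 ≡ 186
1451^8 ≡ 186^2 = 34596 ≡ 1336
1451^16 ≡ 1336^2 = 1784896 ≡ 497
1451^32 ≡ 497^2 = 247009 ≡ 885
1451^64 ≡ 885^2 = 783225 ≡ 1615
1451^128 ≡ 1615^2 = 2608225 ≡ 641
1451^256 ≡ 641^2 = 410881 ≡ 120
1451^512 ≡ 120^2 = 14400 ≡ 1096
1451^1024 ≡ 1096^2 = 1201216 ≡ 530
1273 = 1024 + 128 + 64 + 32 + 16 + 8 + 1, so 1451^1273 ≡ 530·641·1615·885·497·1336·1451 ≡ 1260 (mod 1663)
R · y^e mod p:
943^2 = 889249 ≡ 1207
943^4 ≡ 1207^2 = 1456849 ≡ 61
943^8 ≡ 61^2 = 3721 ≡ 395
943^16 ≡ 395^2 = 156025 ≡ 1366
943^32 ≡ 1366^2 = 1865956 ≡ 70
943^64 ≡ 70^2 = 4900 ≡ 1574
943^128 ≡ 1574^2 = 2477476 ≡ 1269
943^256 ≡ 1269^2 = 1610361 ≡ 577
943^512 ≡ 577^2 = 332929 ≡ 329
943^1024 ≡ 329^2 = 108241 ≡ 146
1506 = 1024 + 256 + 128 + 64 + 32 + 2, so 943^1506 ≡ 146·577·1269·1574·70·1207 ≡ 402 (mod 1663)
968·402 = 389136 ≡ 1657 (mod 1663)
1260 ≠ 1657; the check fails.

fails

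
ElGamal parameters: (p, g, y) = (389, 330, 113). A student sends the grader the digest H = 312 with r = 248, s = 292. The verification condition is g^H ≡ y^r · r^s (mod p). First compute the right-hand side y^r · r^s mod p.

Squares mod 389: 113^1≡113, 113^2≡321, 113^4≡345, 113^8≡380, 113^16≡81, 113^32≡337, 113^64≡370, 113^128≡361
248 = 128 + 64 + 32 + 16 + 8, so 113^248 ≡ 361·370·337·81·380 ≡ 129 (mod 389)
Squares mod 389: 248^1≡248, 248^2≡42, 248^4≡208, 248^8≡85, 248^16≡223, 248^32≡326, 248^64≡79, 248^128≡17, 248^256≡289
292 = 256 + 32 + 4, so 248^292 ≡ 289·326·208 ≡ 248 (mod 389)
y^r · r^s ≡ 129·248 = 31992 ≡ 94 (mod 389)

94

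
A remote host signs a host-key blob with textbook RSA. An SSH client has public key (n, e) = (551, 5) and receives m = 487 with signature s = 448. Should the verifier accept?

s^5 mod 551 = 64
The recovered value 64 does not match the digest 487.

reject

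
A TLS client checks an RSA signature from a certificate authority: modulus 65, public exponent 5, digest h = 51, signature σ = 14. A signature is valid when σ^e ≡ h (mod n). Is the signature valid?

invalid

σ^5 mod 65 = 14
14 ≠ 51, so verification fails.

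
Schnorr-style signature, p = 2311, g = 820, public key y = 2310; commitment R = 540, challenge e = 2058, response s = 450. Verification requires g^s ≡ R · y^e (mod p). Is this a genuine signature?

forged

g^s mod p:
Squares mod 2311: 820^1≡820, 820^2≡2210, 820^4≡957, 820^8≡693, 820^16≡1872, 820^32≡908, 820^64≡1748, 820^128≡362, 820^256≡1628
450 = 256 + 128 + 64 + 2, so 820^450 ≡ 1628·362·1748·2210 ≡ 1771 (mod 2311)
R · y^e mod p:
Squares mod 2311: 2310^1≡2310, 2310^2≡1, 2310^4≡1, 2310^8≡1, 2310^16≡1, 2310^32≡1, 2310^64≡1, 2310^128≡1, 2310^256≡1, 2310^512≡1, 2310^1024≡1, 2310^2048≡1
2058 = 2048 + 8 + 2, so 2310^2058 ≡ 1·1·1 ≡ 1 (mod 2311)
540·1 = 540 ≡ 540 (mod 2311)
1771 ≠ 540; the check fails.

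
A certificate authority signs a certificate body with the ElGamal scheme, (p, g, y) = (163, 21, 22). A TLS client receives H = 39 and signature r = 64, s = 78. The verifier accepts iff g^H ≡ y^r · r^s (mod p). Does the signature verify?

does not verify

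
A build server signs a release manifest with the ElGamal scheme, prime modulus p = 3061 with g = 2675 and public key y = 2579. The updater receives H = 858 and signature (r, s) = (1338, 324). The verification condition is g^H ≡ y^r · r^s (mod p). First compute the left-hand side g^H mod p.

2675^2 = 7155625 ≡ 2068
2675^4 ≡ 2068^2 = 4276624 ≡ 407
2675^8 ≡ 407^2 = 165649 ≡ 355
2675^16 ≡ 355^2 = 126025 ≡ 524
2675^32 ≡ 524^2 = 274576 ≡ 2147
2675^64 ≡ 2147^2 = 4609609 ≡ 2804
2675^128 ≡ 2804^2 = 7862416 ≡ 1768
2675^256 ≡ 1768^2 = 3125824 ≡ 543
2675^512 ≡ 543^2 = 294849 ≡ 993
858 = 512 + 256 + 64 + 16 + 8 + 2, so 2675^858 ≡ 993·543·2804·524·355·2068 ≡ 2871 (mod 3061)

2871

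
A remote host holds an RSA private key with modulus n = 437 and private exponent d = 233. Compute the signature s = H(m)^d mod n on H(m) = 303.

246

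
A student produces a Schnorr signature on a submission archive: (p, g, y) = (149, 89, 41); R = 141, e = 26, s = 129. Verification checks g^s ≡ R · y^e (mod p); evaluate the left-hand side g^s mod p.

40

89^2 = 7921 ≡ 24
89^4 ≡ 24^2 = 576 ≡ 129
89^8 ≡ 129^2 = 16641 ≡ 102
89^16 ≡ 102^2 = 10404 ≡ 123
89^32 ≡ 123^2 = 15129 ≡ 80
89^64 ≡ 80^2 = 6400 ≡ 142
89^128 ≡ 142^2 = 20164 ≡ 49
129 = 128 + 1, so 89^129 ≡ 49·89 ≡ 40 (mod 149)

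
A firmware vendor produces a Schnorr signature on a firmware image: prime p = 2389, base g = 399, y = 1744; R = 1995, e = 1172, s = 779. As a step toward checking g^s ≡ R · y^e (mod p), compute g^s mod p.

935

Squares mod 2389: 399^1≡399, 399^2≡1527, 399^4≡65, 399^8≡1836, 399^16≡17, 399^32≡289, 399^64≡2295, 399^128≡1669, 399^256≡2376, 399^512≡169
779 = 512 + 256 + 8 + 2 + 1, so 399^779 ≡ 169·2376·1836·1527·399 ≡ 935 (mod 2389)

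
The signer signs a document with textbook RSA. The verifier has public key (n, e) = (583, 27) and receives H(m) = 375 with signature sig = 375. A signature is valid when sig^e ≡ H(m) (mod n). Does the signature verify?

verifies

sig^2 ≡ 375^2 = 140625 ≡ 122
sig^4 ≡ 122^2 = 14884 ≡ 309
sig^8 ≡ 309^2 = 95481 ≡ 452
sig^16 ≡ 452^2 = 204304 ≡ 254
27 = 16 + 8 + 2 + 1, so sig^27 ≡ 254·452·122·375 ≡ 375 (mod 583)
Since 375 equals the digest 375, verification succeeds.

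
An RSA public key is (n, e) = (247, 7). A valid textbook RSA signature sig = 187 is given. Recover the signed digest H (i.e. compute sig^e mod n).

sig^2 ≡ 187^2 = 34969 ≡ 142
sig^4 ≡ 142^2 = 20164 ≡ 157
7 = 4 + 2 + 1, so sig^7 ≡ 157·142·187 ≡ 112 (mod 247)

112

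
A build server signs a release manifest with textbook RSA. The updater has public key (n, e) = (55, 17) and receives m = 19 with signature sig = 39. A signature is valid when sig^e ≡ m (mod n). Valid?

sig^2 ≡ 39^2 = 1521 ≡ 36
sig^4 ≡ 36^2 = 1296 ≡ 31
sig^8 ≡ 31^2 = 961 ≡ 26
sig^16 ≡ 26^2 = 676 ≡ 16
17 = 16 + 1, so sig^17 ≡ 16·39 ≡ 19 (mod 55)
19 = m, so the signature checks out.

yes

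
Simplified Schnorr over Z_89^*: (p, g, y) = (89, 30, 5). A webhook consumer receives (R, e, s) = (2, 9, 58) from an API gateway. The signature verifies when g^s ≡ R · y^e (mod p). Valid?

g^s mod p:
30^2 = 900 ≡ 10
30^4 ≡ 10^2 = 100 ≡ 11
30^8 ≡ 11^2 = 121 ≡ 32
30^16 ≡ 32^2 = 1024 ≡ 45
30^32 ≡ 45^2 = 2025 ≡ 67
58 = 32 + 16 + 8 + 2, so 30^58 ≡ 67·45·32·10 ≡ 40 (mod 89)
R · y^e mod p:
5^2 = 25
5^4 ≡ 25^2 = 625 ≡ 2
5^8 ≡ 2^2 = 4
9 = 8 + 1, so 5^9 ≡ 4·5 ≡ 20 (mod 89)
2·20 = 40 ≡ 40 (mod 89)
40 ≡ 40 (mod 89); signature holds.

yes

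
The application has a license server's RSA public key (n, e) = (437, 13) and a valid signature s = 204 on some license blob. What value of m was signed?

382

s^2 ≡ 204^2 = 41616 ≡ 101
s^4 ≡ 101^2 = 10201 ≡ 150
s^8 ≡ 150^2 = 22500 ≡ 213
13 = 8 + 4 + 1, so s^13 ≡ 213·150·204 ≡ 382 (mod 437)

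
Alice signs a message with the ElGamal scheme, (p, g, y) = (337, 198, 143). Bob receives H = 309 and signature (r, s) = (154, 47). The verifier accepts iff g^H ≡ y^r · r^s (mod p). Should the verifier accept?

Left side g^H mod p:
Squares mod 337: 198^1≡198, 198^2≡112, 198^4≡75, 198^8≡233, 198^16≡32, 198^32≡13, 198^64≡169, 198^128≡253, 198^256≡316
309 = 256 + 32 + 16 + 4 + 1, so 198^309 ≡ 316·13·32·75·198 ≡ 235 (mod 337)
Right side y^r · r^s mod p:
Squares mod 337: 143^1≡143, 143^2≡229, 143^4≡206, 143^8≡311, 143^16≡2, 143^32≡4, 143^64≡16, 143^128≡256
154 = 128 + 16 + 8 + 2, so 143^154 ≡ 256·2·311·229 ≡ 54 (mod 337)
Squares mod 337: 154^1≡154, 154^2≡126, 154^4≡37, 154^8≡21, 154^16≡104, 154^32≡32
47 = 32 + 8 + 4 + 2 + 1, so 154^47 ≡ 32·21·37·126·154 ≡ 61 (mod 337)
54·61 = 3294 ≡ 261 (mod 337)
235 ≠ 261, so verification fails.

reject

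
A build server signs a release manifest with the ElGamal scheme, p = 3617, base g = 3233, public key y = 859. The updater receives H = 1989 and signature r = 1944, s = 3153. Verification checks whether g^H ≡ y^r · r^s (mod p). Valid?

yes

Left side g^H mod p:
Squares mod 3617: 3233^1≡3233, 3233^2≡2776, 3233^4≡1966, 3233^8≡2200, 3233^16≡454, 3233^32≡3564, 3233^64≡2809, 3233^128≡1804, 3233^256≡2733, 3233^512≡184, 3233^1024≡1303
1989 = 1024 + 512 + 256 + 128 + 64 + 4 + 1, so 3233^1989 ≡ 1303·184·2733·1804·2809·1966·3233 ≡ 1591 (mod 3617)
Right side y^r · r^s mod p:
Squares mod 3617: 859^1≡859, 859^2≡13, 859^4≡169, 859^8≡3242, 859^16≡3179, 859^32≡143, 859^64≡2364, 859^128≡231, 859^256≡2723, 859^512≡3496, 859^1024≡173
1944 = 1024 + 512 + 256 + 128 + 16 + 8, so 859^1944 ≡ 173·3496·2723·231·3179·3242 ≡ 183 (mod 3617)
Squares mod 3617: 1944^1≡1944, 1944^2≡2988, 1944^4≡1388, 1944^8≡2300, 1944^16≡1946, 1944^32≡3534, 1944^64≡3272, 1944^128≡3281, 1944^256≡769, 1944^512≡1790, 1944^1024≡3055, 1944^2048≡1165
3153 = 2048 + 1024 + 64 + 16 + 1, so 1944^3153 ≡ 1165·3055·3272·1946·1944 ≡ 740 (mod 3617)
183·740 = 135420 ≡ 1591 (mod 3617)
1591 ≡ 1591 (mod 3617), so the signature is genuine.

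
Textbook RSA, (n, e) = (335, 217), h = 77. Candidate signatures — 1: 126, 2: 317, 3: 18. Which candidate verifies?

Candidate 1: Squares mod 335: 126^1≡126, 126^2≡131, 126^4≡76, 126^8≡81, 126^16≡196, 126^32≡226, 126^64≡156, 126^128≡216; 217 = 128 + 64 + 16 + 8 + 1, so 126^217 ≡ 216·156·196·81·126 ≡ 81 (mod 335)
Candidate 2: Squares mod 335: 317^1≡317, 317^2≡324, 317^4≡121, 317^8≡236, 317^16≡86, 317^32≡26, 317^64≡6, 317^128≡36; 217 = 128 + 64 + 16 + 8 + 1, so 317^217 ≡ 36·6·86·236·317 ≡ 77 (mod 335)
  → matches h = 77
Candidate 3: Squares mod 335: 18^1≡18, 18^2≡324, 18^4≡121, 18^8≡236, 18^16≡86, 18^32≡26, 18^64≡6, 18^128≡36; 217 = 128 + 64 + 16 + 8 + 1, so 18^217 ≡ 36·6·86·236·18 ≡ 258 (mod 335)

2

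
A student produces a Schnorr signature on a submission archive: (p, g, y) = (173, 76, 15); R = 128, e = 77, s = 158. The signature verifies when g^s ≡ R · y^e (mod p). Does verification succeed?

fails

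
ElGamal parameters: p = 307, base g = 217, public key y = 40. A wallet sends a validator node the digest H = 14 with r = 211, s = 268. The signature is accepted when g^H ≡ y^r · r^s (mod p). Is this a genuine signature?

forged

Left side g^H mod p:
Squares mod 307: 217^1≡217, 217^2≡118, 217^4≡109, 217^8≡215
14 = 8 + 4 + 2, so 217^14 ≡ 215·109·118 ≡ 181 (mod 307)
Right side y^r · r^s mod p:
Squares mod 307: 40^1≡40, 40^2≡65, 40^4≡234, 40^8≡110, 40^16≡127, 40^32≡165, 40^64≡209, 40^128≡87
211 = 128 + 64 + 16 + 2 + 1, so 40^211 ≡ 87·209·127·65·40 ≡ 277 (mod 307)
Squares mod 307: 211^1≡211, 211^2≡6, 211^4≡36, 211^8≡68, 211^16≡19, 211^32≡54, 211^64≡153, 211^128≡77, 211^256≡96
268 = 256 + 8 + 4, so 211^268 ≡ 96·68·36 ≡ 153 (mod 307)
277·153 = 42381 ≡ 15 (mod 307)
181 ≠ 15, so verification fails.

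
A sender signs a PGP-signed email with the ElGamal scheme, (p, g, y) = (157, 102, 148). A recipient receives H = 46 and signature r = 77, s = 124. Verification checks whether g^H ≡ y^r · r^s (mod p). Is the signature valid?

valid

Left side g^H mod p:
102^2 = 10404 ≡ 42
102^4 ≡ 42^2 = 1764 ≡ 37
102^8 ≡ 37^2 = 1369 ≡ 113
102^16 ≡ 113^2 = 12769 ≡ 52
102^32 ≡ 52^2 = 2704 ≡ 35
46 = 32 + 8 + 4 + 2, so 102^46 ≡ 35·113·37·42 ≡ 148 (mod 157)
Right side y^r · r^s mod p:
148^2 = 21904 ≡ 81
148^4 ≡ 81^2 = 6561 ≡ 124
148^8 ≡ 124^2 = 15376 ≡ 147
148^16 ≡ 147^2 = 21609 ≡ 100
148^32 ≡ 100^2 = 10000 ≡ 109
148^64 ≡ 109^2 = 11881 ≡ 106
77 = 64 + 8 + 4 + 1, so 148^77 ≡ 106·147·124·148 ≡ 122 (mod 157)
77^2 = 5929 ≡ 120
77^4 ≡ 120^2 = 14400 ≡ 113
77^8 ≡ 113^2 = 12769 ≡ 52
77^16 ≡ 52^2 = 2704 ≡ 35
77^32 ≡ 35^2 = 1225 ≡ 126
77^64 ≡ 126^2 = 15876 ≡ 19
124 = 64 + 32 + 16 + 8 + 4, so 77^124 ≡ 19·126·35·52·113 ≡ 81 (mod 157)
122·81 = 9882 ≡ 148 (mod 157)
148 ≡ 148 (mod 157), so the signature is genuine.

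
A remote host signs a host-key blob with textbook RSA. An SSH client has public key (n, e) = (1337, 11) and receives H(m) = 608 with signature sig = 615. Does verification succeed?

passes

sig^2 ≡ 615^2 = 378225 ≡ 1191
sig^4 ≡ 1191^2 = 1418481 ≡ 1261
sig^8 ≡ 1261^2 = 1590121 ≡ 428
11 = 8 + 2 + 1, so sig^11 ≡ 428·1191·615 ≡ 608 (mod 1337)
608 = H(m), so the signature checks out.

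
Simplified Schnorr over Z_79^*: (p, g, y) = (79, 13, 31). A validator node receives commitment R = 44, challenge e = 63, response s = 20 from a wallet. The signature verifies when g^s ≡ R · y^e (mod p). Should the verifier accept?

g^s mod p:
13^20 mod 79 = 31
R · y^e mod p:
31^63 mod 79 = 65
44·65 = 2860 ≡ 16 (mod 79)
31 ≠ 16; the check fails.

reject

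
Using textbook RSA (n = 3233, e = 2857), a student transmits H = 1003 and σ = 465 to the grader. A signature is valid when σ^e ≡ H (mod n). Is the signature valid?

invalid

Squares mod 3233: σ^1≡465, σ^2≡2847, σ^4≡278, σ^8≡2925, σ^16≡1107, σ^32≡142, σ^64≡766, σ^128≡1583, σ^256≡314, σ^512≡1606, σ^1024≡2535, σ^2048≡2254
2857 = 2048 + 512 + 256 + 32 + 8 + 1, so σ^2857 ≡ 2254·1606·314·142·2925·465 ≡ 525 (mod 3233)
525 ≠ 1003, so verification fails.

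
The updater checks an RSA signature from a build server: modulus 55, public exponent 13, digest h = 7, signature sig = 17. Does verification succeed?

sig^2 ≡ 17^2 = 289 ≡ 14
sig^4 ≡ 14^2 = 196 ≡ 31
sig^8 ≡ 31^2 = 961 ≡ 26
13 = 8 + 4 + 1, so sig^13 ≡ 26·31·17 ≡ 7 (mod 55)
Since 7 equals the digest 7, verification succeeds.

passes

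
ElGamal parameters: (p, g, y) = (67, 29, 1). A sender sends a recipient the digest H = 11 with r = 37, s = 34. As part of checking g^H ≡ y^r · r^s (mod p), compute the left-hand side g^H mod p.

29^11 mod 67 = 37

37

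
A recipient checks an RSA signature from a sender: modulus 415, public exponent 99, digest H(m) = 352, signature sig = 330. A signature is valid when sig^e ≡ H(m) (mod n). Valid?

no

Squares mod 415: sig^1≡330, sig^2≡170, sig^4≡265, sig^8≡90, sig^16≡215, sig^32≡160, sig^64≡285
99 = 64 + 32 + 2 + 1, so sig^99 ≡ 285·160·170·330 ≡ 400 (mod 415)
sig^99 mod 415 = 400, but H(m) = 352.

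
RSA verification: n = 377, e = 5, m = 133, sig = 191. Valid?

Squares mod 377: sig^1≡191, sig^2≡289, sig^4≡204
5 = 4 + 1, so sig^5 ≡ 204·191 ≡ 133 (mod 377)
sig^5 mod 377 = 133 matches m.

yes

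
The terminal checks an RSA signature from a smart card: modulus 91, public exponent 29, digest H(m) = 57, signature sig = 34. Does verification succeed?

fails

sig^2 ≡ 34^2 = 1156 ≡ 64
sig^4 ≡ 64^2 = 4096 ≡ 1
sig^8 ≡ 1^2 = 1
sig^16 ≡ 1^2 = 1
29 = 16 + 8 + 4 + 1, so sig^29 ≡ 1·1·1·34 ≡ 34 (mod 91)
The recovered value 34 does not match the digest 57.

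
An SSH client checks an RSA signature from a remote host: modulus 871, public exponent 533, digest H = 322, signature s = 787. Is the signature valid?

s^533 mod 871 = 141
The recovered value 141 does not match the digest 322.

invalid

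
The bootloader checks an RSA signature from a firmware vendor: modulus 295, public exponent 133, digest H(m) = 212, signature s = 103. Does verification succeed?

fails

s^133 mod 295 = 83
83 ≠ 212, so verification fails.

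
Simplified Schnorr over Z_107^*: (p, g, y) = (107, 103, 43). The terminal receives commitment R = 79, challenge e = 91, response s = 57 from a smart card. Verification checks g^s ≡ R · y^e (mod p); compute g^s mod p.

65

103^57 mod 107 = 65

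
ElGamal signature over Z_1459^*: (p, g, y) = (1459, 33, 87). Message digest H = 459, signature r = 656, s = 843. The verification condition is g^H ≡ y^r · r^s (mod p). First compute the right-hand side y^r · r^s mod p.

1285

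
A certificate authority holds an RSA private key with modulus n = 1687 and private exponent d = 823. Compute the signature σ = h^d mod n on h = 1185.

464

h^2 ≡ 1185^2 = 1404225 ≡ 641
h^4 ≡ 641^2 = 410881 ≡ 940
h^8 ≡ 940^2 = 883600 ≡ 1299
h^16 ≡ 1299^2 = 1687401 ≡ 401
h^32 ≡ 401^2 = 160801 ≡ 536
h^64 ≡ 536^2 = 287296 ≡ 506
h^128 ≡ 506^2 = 256036 ≡ 1299
h^256 ≡ 1299^2 = 1687401 ≡ 401
h^512 ≡ 401^2 = 160801 ≡ 536
823 = 512 + 256 + 32 + 16 + 4 + 2 + 1, so h^823 ≡ 536·401·536·401·940·641·1185 ≡ 464 (mod 1687)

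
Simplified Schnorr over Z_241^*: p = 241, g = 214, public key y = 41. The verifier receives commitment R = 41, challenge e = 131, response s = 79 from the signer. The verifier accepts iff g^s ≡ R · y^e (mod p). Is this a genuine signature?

g^s mod p:
214^79 mod 241 = 116
R · y^e mod p:
41^131 mod 241 = 27
41·27 = 1107 ≡ 143 (mod 241)
116 ≠ 143; the check fails.

forged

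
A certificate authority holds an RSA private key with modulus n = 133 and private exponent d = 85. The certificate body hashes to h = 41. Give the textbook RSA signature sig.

90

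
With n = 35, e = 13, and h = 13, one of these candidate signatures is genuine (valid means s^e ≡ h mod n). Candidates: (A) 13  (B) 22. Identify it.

Candidate A: 13^2 = 169 ≡ 29; 13^4 ≡ 29^2 = 841 ≡ 1; 13^8 ≡ 1^2 = 1; 13 = 8 + 4 + 1, so 13^13 ≡ 1·1·13 ≡ 13 (mod 35)
  → matches h = 13
Candidate B: 22^2 = 484 ≡ 29; 22^4 ≡ 29^2 = 841 ≡ 1; 22^8 ≡ 1^2 = 1; 13 = 8 + 4 + 1, so 22^13 ≡ 1·1·22 ≡ 22 (mod 35)

A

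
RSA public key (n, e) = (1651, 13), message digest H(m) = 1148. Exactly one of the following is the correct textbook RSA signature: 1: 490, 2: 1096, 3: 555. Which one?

2

Candidate 1: Squares mod 1651: 490^1≡490, 490^2≡705, 490^4≡74, 490^8≡523; 13 = 8 + 4 + 1, so 490^13 ≡ 523·74·490 ≡ 594 (mod 1651)
Candidate 2: Squares mod 1651: 1096^1≡1096, 1096^2≡939, 1096^4≡87, 1096^8≡965; 13 = 8 + 4 + 1, so 1096^13 ≡ 965·87·1096 ≡ 1148 (mod 1651)
  → matches H(m) = 1148
Candidate 3: Squares mod 1651: 555^1≡555, 555^2≡939, 555^4≡87, 555^8≡965; 13 = 8 + 4 + 1, so 555^13 ≡ 965·87·555 ≡ 503 (mod 1651)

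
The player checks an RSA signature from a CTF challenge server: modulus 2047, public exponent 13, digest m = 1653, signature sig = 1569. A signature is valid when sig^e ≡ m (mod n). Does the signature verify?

does not verify

Squares mod 2047: sig^1≡1569, sig^2≡1267, sig^4≡441, sig^8≡16
13 = 8 + 4 + 1, so sig^13 ≡ 16·441·1569 ≡ 688 (mod 2047)
sig^13 mod 2047 = 688, but m = 1653.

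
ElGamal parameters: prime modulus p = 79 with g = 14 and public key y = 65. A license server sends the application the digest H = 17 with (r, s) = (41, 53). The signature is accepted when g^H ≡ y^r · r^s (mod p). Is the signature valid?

valid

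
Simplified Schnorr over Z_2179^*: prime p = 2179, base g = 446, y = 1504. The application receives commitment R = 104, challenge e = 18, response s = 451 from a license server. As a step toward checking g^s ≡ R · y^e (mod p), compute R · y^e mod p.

573

Squares mod 2179: 1504^1≡1504, 1504^2≡214, 1504^4≡37, 1504^8≡1369, 1504^16≡221
18 = 16 + 2, so 1504^18 ≡ 221·214 ≡ 1535 (mod 2179)
R · y^e ≡ 104·1535 = 159640 ≡ 573 (mod 2179)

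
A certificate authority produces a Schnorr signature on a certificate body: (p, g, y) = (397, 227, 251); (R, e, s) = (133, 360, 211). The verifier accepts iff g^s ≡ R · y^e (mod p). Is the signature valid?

g^s mod p:
227^2 = 51529 ≡ 316
227^4 ≡ 316^2 = 99856 ≡ 209
227^8 ≡ 209^2 = 43681 ≡ 11
227^16 ≡ 11^2 = 121
227^32 ≡ 121^2 = 14641 ≡ 349
227^64 ≡ 349^2 = 121801 ≡ 319
227^128 ≡ 319^2 = 101761 ≡ 129
211 = 128 + 64 + 16 + 2 + 1, so 227^211 ≡ 129·319·121·316·227 ≡ 182 (mod 397)
R · y^e mod p:
251^2 = 63001 ≡ 275
251^4 ≡ 275^2 = 75625 ≡ 195
251^8 ≡ 195^2 = 38025 ≡ 310
251^16 ≡ 310^2 = 96100 ≡ 26
251^32 ≡ 26^2 = 676 ≡ 279
251^64 ≡ 279^2 = 77841 ≡ 29
251^128 ≡ 29^2 = 841 ≡ 47
251^256 ≡ 47^2 = 2209 ≡ 224
360 = 256 + 64 + 32 + 8, so 251^360 ≡ 224·29·279·310 ≡ 273 (mod 397)
133·273 = 36309 ≡ 182 (mod 397)
182 ≡ 182 (mod 397); signature holds.

valid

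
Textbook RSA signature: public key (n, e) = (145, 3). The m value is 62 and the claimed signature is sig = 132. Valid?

Squares mod 145: sig^1≡132, sig^2≡24
3 = 2 + 1, so sig^3 ≡ 24·132 ≡ 123 (mod 145)
sig^3 mod 145 = 123, but m = 62.

no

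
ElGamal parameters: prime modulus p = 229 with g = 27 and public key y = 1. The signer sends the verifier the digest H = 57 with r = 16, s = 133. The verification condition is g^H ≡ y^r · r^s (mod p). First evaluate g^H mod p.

27^2 = 729 ≡ 42
27^4 ≡ 42^2 = 1764 ≡ 161
27^8 ≡ 161^2 = 25921 ≡ 44
27^16 ≡ 44^2 = 1936 ≡ 104
27^32 ≡ 104^2 = 10816 ≡ 53
57 = 32 + 16 + 8 + 1, so 27^57 ≡ 53·104·44·27 ≡ 1 (mod 229)

1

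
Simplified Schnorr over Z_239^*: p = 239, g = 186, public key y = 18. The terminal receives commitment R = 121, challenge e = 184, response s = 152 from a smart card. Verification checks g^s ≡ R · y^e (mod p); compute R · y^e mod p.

90

Squares mod 239: 18^1≡18, 18^2≡85, 18^4≡55, 18^8≡157, 18^16≡32, 18^32≡68, 18^64≡83, 18^128≡197
184 = 128 + 32 + 16 + 8, so 18^184 ≡ 197·68·32·157 ≡ 60 (mod 239)
R · y^e ≡ 121·60 = 7260 ≡ 90 (mod 239)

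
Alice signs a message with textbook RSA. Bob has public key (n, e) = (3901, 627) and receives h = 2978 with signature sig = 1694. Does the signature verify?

sig^2 ≡ 1694^2 = 2869636 ≡ 2401
sig^4 ≡ 2401^2 = 5764801 ≡ 3024
sig^8 ≡ 3024^2 = 9144576 ≡ 632
sig^16 ≡ 632^2 = 399424 ≡ 1522
sig^32 ≡ 1522^2 = 2316484 ≡ 3191
sig^64 ≡ 3191^2 = 10182481 ≡ 871
sig^128 ≡ 871^2 = 758641 ≡ 1847
sig^256 ≡ 1847^2 = 3411409 ≡ 1935
sig^512 ≡ 1935^2 = 3744225 ≡ 3166
627 = 512 + 64 + 32 + 16 + 2 + 1, so sig^627 ≡ 3166·871·3191·1522·2401·1694 ≡ 2978 (mod 3901)
sig^627 mod 3901 = 2978 matches h.

verifies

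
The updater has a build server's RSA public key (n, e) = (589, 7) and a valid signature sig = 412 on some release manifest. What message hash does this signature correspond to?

Squares mod 589: sig^1≡412, sig^2≡112, sig^4≡175
7 = 4 + 2 + 1, so sig^7 ≡ 175·112·412 ≡ 10 (mod 589)

10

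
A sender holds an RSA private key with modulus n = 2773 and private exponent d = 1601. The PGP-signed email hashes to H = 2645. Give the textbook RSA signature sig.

H^2 ≡ 2645^2 = 6996025 ≡ 2519
H^4 ≡ 2519^2 = 6345361 ≡ 737
H^8 ≡ 737^2 = 543169 ≡ 2434
H^16 ≡ 2434^2 = 5924356 ≡ 1228
H^32 ≡ 1228^2 = 1507984 ≡ 2245
H^64 ≡ 2245^2 = 5040025 ≡ 1484
H^128 ≡ 1484^2 = 2202256 ≡ 494
H^256 ≡ 494^2 = 244036 ≡ 12
H^512 ≡ 12^2 = 144
H^1024 ≡ 144^2 = 20736 ≡ 1325
1601 = 1024 + 512 + 64 + 1, so H^1601 ≡ 1325·144·1484·2645 ≡ 2192 (mod 2773)

2192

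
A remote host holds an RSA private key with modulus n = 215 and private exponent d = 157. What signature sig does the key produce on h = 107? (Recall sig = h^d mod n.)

102

h^2 ≡ 107^2 = 11449 ≡ 54
h^4 ≡ 54^2 = 2916 ≡ 121
h^8 ≡ 121^2 = 14641 ≡ 21
h^16 ≡ 21^2 = 441 ≡ 11
h^32 ≡ 11^2 = 121
h^64 ≡ 121^2 = 14641 ≡ 21
h^128 ≡ 21^2 = 441 ≡ 11
157 = 128 + 16 + 8 + 4 + 1, so h^157 ≡ 11·11·21·121·107 ≡ 102 (mod 215)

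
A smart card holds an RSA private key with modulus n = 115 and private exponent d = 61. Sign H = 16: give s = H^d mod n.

96

Squares mod 115: H^1≡16, H^2≡26, H^4≡101, H^8≡81, H^16≡6, H^32≡36
61 = 32 + 16 + 8 + 4 + 1, so H^61 ≡ 36·6·81·101·16 ≡ 96 (mod 115)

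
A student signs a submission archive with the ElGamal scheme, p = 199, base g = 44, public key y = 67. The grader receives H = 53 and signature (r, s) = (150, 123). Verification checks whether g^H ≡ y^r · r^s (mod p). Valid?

Left side g^H mod p:
44^2 = 1936 ≡ 145
44^4 ≡ 145^2 = 21025 ≡ 130
44^8 ≡ 130^2 = 16900 ≡ 184
44^16 ≡ 184^2 = 33856 ≡ 26
44^32 ≡ 26^2 = 676 ≡ 79
53 = 32 + 16 + 4 + 1, so 44^53 ≡ 79·26·130·44 ≡ 119 (mod 199)
Right side y^r · r^s mod p:
67^2 = 4489 ≡ 111
67^4 ≡ 111^2 = 12321 ≡ 182
67^8 ≡ 182^2 = 33124 ≡ 90
67^16 ≡ 90^2 = 8100 ≡ 140
67^32 ≡ 140^2 = 19600 ≡ 98
67^64 ≡ 98^2 = 9604 ≡ 52
67^128 ≡ 52^2 = 2704 ≡ 117
150 = 128 + 16 + 4 + 2, so 67^150 ≡ 117·140·182·111 ≡ 18 (mod 199)
150^2 = 22500 ≡ 13
150^4 ≡ 13^2 = 169
150^8 ≡ 169^2 = 28561 ≡ 104
150^16 ≡ 104^2 = 10816 ≡ 70
150^32 ≡ 70^2 = 4900 ≡ 124
150^64 ≡ 124^2 = 15376 ≡ 53
123 = 64 + 32 + 16 + 8 + 2 + 1, so 150^123 ≡ 53·124·70·104·13·150 ≡ 83 (mod 199)
18·83 = 1494 ≡ 101 (mod 199)
119 ≠ 101, so verification fails.

no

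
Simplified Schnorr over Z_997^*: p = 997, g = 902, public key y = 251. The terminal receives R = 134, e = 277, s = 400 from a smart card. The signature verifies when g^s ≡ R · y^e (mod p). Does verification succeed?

fails

g^s mod p:
Squares mod 997: 902^1≡902, 902^2≡52, 902^4≡710, 902^8≡615, 902^16≡362, 902^32≡437, 902^64≡542, 902^128≡646, 902^256≡570
400 = 256 + 128 + 16, so 902^400 ≡ 570·646·362 ≡ 728 (mod 997)
R · y^e mod p:
Squares mod 997: 251^1≡251, 251^2≡190, 251^4≡208, 251^8≡393, 251^16≡911, 251^32≡417, 251^64≡411, 251^128≡428, 251^256≡733
277 = 256 + 16 + 4 + 1, so 251^277 ≡ 733·911·208·251 ≡ 123 (mod 997)
134·123 = 16482 ≡ 530 (mod 997)
728 ≠ 530; the check fails.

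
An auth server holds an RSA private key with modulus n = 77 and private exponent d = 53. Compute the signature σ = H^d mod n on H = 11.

H^53 mod 77 = 44

44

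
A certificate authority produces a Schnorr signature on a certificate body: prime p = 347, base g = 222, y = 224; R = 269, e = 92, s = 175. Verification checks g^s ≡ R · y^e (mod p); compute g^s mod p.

222^2 = 49284 ≡ 10
222^4 ≡ 10^2 = 100
222^8 ≡ 100^2 = 10000 ≡ 284
222^16 ≡ 284^2 = 80656 ≡ 152
222^32 ≡ 152^2 = 23104 ≡ 202
222^64 ≡ 202^2 = 40804 ≡ 205
222^128 ≡ 205^2 = 42025 ≡ 38
175 = 128 + 32 + 8 + 4 + 2 + 1, so 222^175 ≡ 38·202·284·100·10·222 ≡ 10 (mod 347)

10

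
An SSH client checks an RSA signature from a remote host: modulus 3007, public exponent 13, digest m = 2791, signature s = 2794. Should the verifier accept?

s^2 ≡ 2794^2 = 7806436 ≡ 264
s^4 ≡ 264^2 = 69696 ≡ 535
s^8 ≡ 535^2 = 286225 ≡ 560
13 = 8 + 4 + 1, so s^13 ≡ 560·535·2794 ≡ 2761 (mod 3007)
2761 ≠ 2791, so verification fails.

reject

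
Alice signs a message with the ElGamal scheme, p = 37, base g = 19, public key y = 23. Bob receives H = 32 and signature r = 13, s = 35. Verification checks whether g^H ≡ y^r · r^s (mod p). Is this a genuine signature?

Left side g^H mod p:
Squares mod 37: 19^1≡19, 19^2≡28, 19^4≡7, 19^8≡12, 19^16≡33, 19^32≡16
19^32 ≡ 16 (mod 37)
Right side y^r · r^s mod p:
Squares mod 37: 23^1≡23, 23^2≡11, 23^4≡10, 23^8≡26
13 = 8 + 4 + 1, so 23^13 ≡ 26·10·23 ≡ 23 (mod 37)
Squares mod 37: 13^1≡13, 13^2≡21, 13^4≡34, 13^8≡9, 13^16≡7, 13^32≡12
35 = 32 + 2 + 1, so 13^35 ≡ 12·21·13 ≡ 20 (mod 37)
23·20 = 460 ≡ 16 (mod 37)
16 ≡ 16 (mod 37), so the signature is genuine.

genuine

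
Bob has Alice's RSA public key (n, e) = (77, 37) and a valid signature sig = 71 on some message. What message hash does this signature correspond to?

36

sig^2 ≡ 71^2 = 5041 ≡ 36
sig^4 ≡ 36^2 = 1296 ≡ 64
sig^8 ≡ 64^2 = 4096 ≡ 15
sig^16 ≡ 15^2 = 225 ≡ 71
sig^32 ≡ 71^2 = 5041 ≡ 36
37 = 32 + 4 + 1, so sig^37 ≡ 36·64·71 ≡ 36 (mod 77)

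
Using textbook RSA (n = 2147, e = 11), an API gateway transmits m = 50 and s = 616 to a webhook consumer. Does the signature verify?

verifies

Squares mod 2147: s^1≡616, s^2≡1584, s^4≡1360, s^8≡1033
11 = 8 + 2 + 1, so s^11 ≡ 1033·1584·616 ≡ 50 (mod 2147)
50 = m, so the signature checks out.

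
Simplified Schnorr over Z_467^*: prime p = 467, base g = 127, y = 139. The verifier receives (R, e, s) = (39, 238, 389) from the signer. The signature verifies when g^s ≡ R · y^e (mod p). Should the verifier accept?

g^s mod p:
Squares mod 467: 127^1≡127, 127^2≡251, 127^4≡423, 127^8≡68, 127^16≡421, 127^32≡248, 127^64≡327, 127^128≡453, 127^256≡196
389 = 256 + 128 + 4 + 1, so 127^389 ≡ 196·453·423·127 ≡ 461 (mod 467)
R · y^e mod p:
Squares mod 467: 139^1≡139, 139^2≡174, 139^4≡388, 139^8≡170, 139^16≡413, 139^32≡114, 139^64≡387, 139^128≡329
238 = 128 + 64 + 32 + 8 + 4 + 2, so 139^238 ≡ 329·387·114·170·388·174 ≡ 227 (mod 467)
39·227 = 8853 ≡ 447 (mod 467)
461 ≠ 447; the check fails.

reject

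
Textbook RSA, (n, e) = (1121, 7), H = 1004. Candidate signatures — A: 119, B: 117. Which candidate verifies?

A

Candidate A: 119^2 = 14161 ≡ 709; 119^4 ≡ 709^2 = 502681 ≡ 473; 7 = 4 + 2 + 1, so 119^7 ≡ 473·709·119 ≡ 1004 (mod 1121)
  → matches H = 1004
Candidate B: 117^2 = 13689 ≡ 237; 117^4 ≡ 237^2 = 56169 ≡ 119; 7 = 4 + 2 + 1, so 117^7 ≡ 119·237·117 ≡ 648 (mod 1121)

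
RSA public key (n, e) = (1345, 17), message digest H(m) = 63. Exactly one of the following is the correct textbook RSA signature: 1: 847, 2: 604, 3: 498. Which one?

3

Candidate 1: Squares mod 1345: 847^1≡847, 847^2≡524, 847^4≡196, 847^8≡756, 847^16≡1256; 17 = 16 + 1, so 847^17 ≡ 1256·847 ≡ 1282 (mod 1345)
Candidate 2: Squares mod 1345: 604^1≡604, 604^2≡321, 604^4≡821, 604^8≡196, 604^16≡756; 17 = 16 + 1, so 604^17 ≡ 756·604 ≡ 669 (mod 1345)
Candidate 3: Squares mod 1345: 498^1≡498, 498^2≡524, 498^4≡196, 498^8≡756, 498^16≡1256; 17 = 16 + 1, so 498^17 ≡ 1256·498 ≡ 63 (mod 1345)
  → matches H(m) = 63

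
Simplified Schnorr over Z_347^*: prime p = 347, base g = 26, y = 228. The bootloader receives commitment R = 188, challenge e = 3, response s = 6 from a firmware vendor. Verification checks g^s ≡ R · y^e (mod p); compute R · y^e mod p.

228^2 = 51984 ≡ 281
3 = 2 + 1, so 228^3 ≡ 281·228 ≡ 220 (mod 347)
R · y^e ≡ 188·220 = 41360 ≡ 67 (mod 347)

67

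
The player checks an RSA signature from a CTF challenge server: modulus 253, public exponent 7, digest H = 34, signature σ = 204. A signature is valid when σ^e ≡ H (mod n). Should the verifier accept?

σ^7 mod 253 = 228
σ^7 mod 253 = 228, but H = 34.

reject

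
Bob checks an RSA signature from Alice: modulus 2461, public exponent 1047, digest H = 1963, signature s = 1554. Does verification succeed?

s^2 ≡ 1554^2 = 2414916 ≡ 675
s^4 ≡ 675^2 = 455625 ≡ 340
s^8 ≡ 340^2 = 115600 ≡ 2394
s^16 ≡ 2394^2 = 5731236 ≡ 2028
s^32 ≡ 2028^2 = 4112784 ≡ 453
s^64 ≡ 453^2 = 205209 ≡ 946
s^128 ≡ 946^2 = 894916 ≡ 1573
s^256 ≡ 1573^2 = 2474329 ≡ 1024
s^512 ≡ 1024^2 = 1048576 ≡ 190
s^1024 ≡ 190^2 = 36100 ≡ 1646
1047 = 1024 + 16 + 4 + 2 + 1, so s^1047 ≡ 1646·2028·340·675·1554 ≡ 1963 (mod 2461)
Since 1963 equals the digest 1963, verification succeeds.

passes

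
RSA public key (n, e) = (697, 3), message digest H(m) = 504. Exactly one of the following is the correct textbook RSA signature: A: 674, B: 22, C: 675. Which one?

C

Candidate A: Squares mod 697: 674^1≡674, 674^2≡529; 3 = 2 + 1, so 674^3 ≡ 529·674 ≡ 379 (mod 697)
Candidate B: Squares mod 697: 22^1≡22, 22^2≡484; 3 = 2 + 1, so 22^3 ≡ 484·22 ≡ 193 (mod 697)
Candidate C: Squares mod 697: 675^1≡675, 675^2≡484; 3 = 2 + 1, so 675^3 ≡ 484·675 ≡ 504 (mod 697)
  → matches H(m) = 504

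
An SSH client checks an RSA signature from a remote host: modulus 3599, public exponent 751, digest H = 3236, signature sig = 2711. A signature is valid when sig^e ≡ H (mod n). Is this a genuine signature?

sig^751 mod 3599 = 1735
The recovered value 1735 does not match the digest 3236.

forged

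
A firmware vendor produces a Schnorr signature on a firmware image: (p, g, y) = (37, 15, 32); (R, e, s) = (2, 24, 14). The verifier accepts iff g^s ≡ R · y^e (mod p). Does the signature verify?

g^s mod p:
15^14 mod 37 = 4
R · y^e mod p:
32^24 mod 37 = 26
2·26 = 52 ≡ 15 (mod 37)
4 ≠ 15; the check fails.

does not verify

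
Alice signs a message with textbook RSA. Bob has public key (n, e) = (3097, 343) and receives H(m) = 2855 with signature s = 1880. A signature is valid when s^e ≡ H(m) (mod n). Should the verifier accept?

reject

s^2 ≡ 1880^2 = 3534400 ≡ 723
s^4 ≡ 723^2 = 522729 ≡ 2433
s^8 ≡ 2433^2 = 5919489 ≡ 1122
s^16 ≡ 1122^2 = 1258884 ≡ 1502
s^32 ≡ 1502^2 = 2256004 ≡ 1388
s^64 ≡ 1388^2 = 1926544 ≡ 210
s^128 ≡ 210^2 = 44100 ≡ 742
s^256 ≡ 742^2 = 550564 ≡ 2395
343 = 256 + 64 + 16 + 4 + 2 + 1, so s^343 ≡ 2395·210·1502·2433·723·1880 ≡ 2013 (mod 3097)
2013 ≠ 2855, so verification fails.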